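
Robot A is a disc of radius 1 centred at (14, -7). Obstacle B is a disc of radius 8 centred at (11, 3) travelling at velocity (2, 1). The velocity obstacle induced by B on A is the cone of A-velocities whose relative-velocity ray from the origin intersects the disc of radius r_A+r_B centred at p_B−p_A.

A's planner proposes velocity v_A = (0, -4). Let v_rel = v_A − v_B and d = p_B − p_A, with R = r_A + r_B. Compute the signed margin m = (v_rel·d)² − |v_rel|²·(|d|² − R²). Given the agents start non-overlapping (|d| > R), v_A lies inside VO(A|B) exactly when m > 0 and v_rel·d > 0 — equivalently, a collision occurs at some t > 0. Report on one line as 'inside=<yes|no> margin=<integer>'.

d = (-3, 10),  |d|² = 109;  R = 1+8 = 9,  c = 109−9² = 28
v_rel = (-2, -5),  |v_rel|² = 29;  v_rel·d = (-2)·(-3) + (-5)·(10) = -44
29·t² + 88·t + 28 = 0  ⇒  m = (-44)² − 29·28 = 1124
m = 1124 > 0,  v_rel·d = -44 < 0  ⇒  outside

inside=no margin=1124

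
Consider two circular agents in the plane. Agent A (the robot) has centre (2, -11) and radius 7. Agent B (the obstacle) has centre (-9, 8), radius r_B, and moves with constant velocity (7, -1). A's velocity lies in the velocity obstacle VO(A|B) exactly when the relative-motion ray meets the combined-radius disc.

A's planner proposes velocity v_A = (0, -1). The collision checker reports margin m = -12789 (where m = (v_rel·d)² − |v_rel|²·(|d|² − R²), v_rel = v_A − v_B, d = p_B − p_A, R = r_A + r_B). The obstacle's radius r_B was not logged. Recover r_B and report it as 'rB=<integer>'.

m = -12789
d = (-11, 19);  v_rel = (-7, 0),  |v_rel|² = 49
v_rel×d = (-7)·(19) − (0)·(-11) = -133
since m = R²·49 − (-133)²:  R² = (17689 + -12789) / 49 = 100
R = √100 = 10  ⇒  r_B = 10 − 7 = 3

rB=3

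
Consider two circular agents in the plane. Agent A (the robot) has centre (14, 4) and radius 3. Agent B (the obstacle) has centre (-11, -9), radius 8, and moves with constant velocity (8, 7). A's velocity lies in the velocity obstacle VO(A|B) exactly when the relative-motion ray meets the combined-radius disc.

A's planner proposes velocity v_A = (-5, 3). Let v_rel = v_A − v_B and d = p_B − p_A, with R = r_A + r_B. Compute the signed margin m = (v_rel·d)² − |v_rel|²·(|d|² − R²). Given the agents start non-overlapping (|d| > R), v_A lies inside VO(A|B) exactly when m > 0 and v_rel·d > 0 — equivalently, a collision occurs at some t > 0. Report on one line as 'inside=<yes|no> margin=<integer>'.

d = (-25, -13),  |d|² = 794;  R = 3+8 = 11,  c = 794−11² = 673
v_rel = (-13, -4),  |v_rel|² = 185;  v_rel·d = (-13)·(-25) + (-4)·(-13) = 377
185·t² − 754·t + 673 = 0  ⇒  m = 377² − 185·673 = 17624
m = 17624 > 0,  v_rel·d = 377 > 0  ⇒  inside

inside=yes margin=17624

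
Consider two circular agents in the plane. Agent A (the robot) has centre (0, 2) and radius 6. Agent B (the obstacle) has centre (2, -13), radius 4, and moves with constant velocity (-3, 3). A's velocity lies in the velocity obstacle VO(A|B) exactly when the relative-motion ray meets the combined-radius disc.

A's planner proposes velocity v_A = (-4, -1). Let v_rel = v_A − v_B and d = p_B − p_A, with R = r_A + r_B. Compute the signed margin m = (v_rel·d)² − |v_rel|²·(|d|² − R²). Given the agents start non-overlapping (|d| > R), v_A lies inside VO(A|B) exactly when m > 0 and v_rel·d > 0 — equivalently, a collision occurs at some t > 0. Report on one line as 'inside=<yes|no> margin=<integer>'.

d = (2, -15),  |d|² = 229;  R = 6+4 = 10,  c = 229−10² = 129
v_rel = (-1, -4),  |v_rel|² = 17;  v_rel·d = (-1)·(2) + (-4)·(-15) = 58
17·t² − 116·t + 129 = 0  ⇒  m = 58² − 17·129 = 1171
m = 1171 > 0,  v_rel·d = 58 > 0  ⇒  inside

inside=yes margin=1171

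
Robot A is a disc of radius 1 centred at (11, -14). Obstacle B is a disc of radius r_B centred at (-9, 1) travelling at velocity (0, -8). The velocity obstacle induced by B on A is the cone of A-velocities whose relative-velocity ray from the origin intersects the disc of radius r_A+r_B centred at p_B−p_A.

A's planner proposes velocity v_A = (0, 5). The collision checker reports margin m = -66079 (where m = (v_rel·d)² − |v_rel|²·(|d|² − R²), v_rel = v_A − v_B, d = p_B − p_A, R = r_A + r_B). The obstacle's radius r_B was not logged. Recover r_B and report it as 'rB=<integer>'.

m = -66079
d = (-20, 15);  v_rel = (0, 13),  |v_rel|² = 169
v_rel×d = (0)·(15) − (13)·(-20) = 260
since m = R²·169 − 260²:  R² = (67600 + -66079) / 169 = 9
R = √9 = 3  ⇒  r_B = 3 − 1 = 2

rB=2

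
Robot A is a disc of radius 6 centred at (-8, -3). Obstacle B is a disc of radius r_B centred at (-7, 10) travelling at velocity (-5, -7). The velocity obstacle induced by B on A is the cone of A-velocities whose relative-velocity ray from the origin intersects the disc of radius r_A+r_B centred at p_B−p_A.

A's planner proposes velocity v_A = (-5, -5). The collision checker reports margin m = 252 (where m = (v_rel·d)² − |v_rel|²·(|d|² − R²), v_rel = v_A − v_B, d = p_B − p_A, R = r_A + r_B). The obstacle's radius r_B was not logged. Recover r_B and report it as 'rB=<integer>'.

m = 252
d = (1, 13);  v_rel = (0, 2),  |v_rel|² = 4
v_rel×d = (0)·(13) − (2)·(1) = -2
since m = R²·4 − (-2)²:  R² = (4 + 252) / 4 = 64
R = √64 = 8  ⇒  r_B = 8 − 6 = 2

rB=2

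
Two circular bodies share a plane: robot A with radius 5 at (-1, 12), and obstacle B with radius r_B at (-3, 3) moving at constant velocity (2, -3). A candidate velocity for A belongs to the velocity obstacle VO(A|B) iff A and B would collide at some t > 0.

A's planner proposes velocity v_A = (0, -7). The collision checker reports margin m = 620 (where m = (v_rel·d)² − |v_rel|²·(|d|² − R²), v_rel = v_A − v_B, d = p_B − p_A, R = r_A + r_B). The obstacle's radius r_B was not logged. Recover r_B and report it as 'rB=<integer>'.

m = 620
d = (-2, -9);  v_rel = (-2, -4),  |v_rel|² = 20
v_rel×d = (-2)·(-9) − (-4)·(-2) = 10
since m = R²·20 − 10²:  R² = (100 + 620) / 20 = 36
R = √36 = 6  ⇒  r_B = 6 − 5 = 1

rB=1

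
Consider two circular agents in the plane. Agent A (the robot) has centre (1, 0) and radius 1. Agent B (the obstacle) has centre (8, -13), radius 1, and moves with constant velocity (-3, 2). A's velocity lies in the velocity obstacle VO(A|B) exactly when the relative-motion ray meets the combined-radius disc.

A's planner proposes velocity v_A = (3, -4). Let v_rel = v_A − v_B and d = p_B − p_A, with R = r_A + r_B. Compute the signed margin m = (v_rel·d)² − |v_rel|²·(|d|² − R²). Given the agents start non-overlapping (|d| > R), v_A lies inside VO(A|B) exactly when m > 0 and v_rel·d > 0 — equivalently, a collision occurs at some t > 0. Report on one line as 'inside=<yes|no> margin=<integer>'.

d = (7, -13),  |d|² = 218;  R = 1+1 = 2,  c = 218−2² = 214
v_rel = (6, -6),  |v_rel|² = 72;  v_rel·d = (6)·(7) + (-6)·(-13) = 120
72·t² − 240·t + 214 = 0  ⇒  m = 120² − 72·214 = -1008
m = -1008 < 0,  v_rel·d = 120 > 0  ⇒  outside

inside=no margin=-1008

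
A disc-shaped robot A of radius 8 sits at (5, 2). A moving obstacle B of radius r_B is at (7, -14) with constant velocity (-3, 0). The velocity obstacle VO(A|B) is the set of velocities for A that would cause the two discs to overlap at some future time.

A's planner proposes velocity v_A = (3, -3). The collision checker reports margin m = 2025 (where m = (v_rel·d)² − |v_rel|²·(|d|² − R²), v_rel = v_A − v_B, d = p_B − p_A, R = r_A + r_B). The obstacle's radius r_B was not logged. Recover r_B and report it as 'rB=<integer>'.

m = 2025
d = (2, -16);  v_rel = (6, -3),  |v_rel|² = 45
v_rel×d = (6)·(-16) − (-3)·(2) = -90
since m = R²·45 − (-90)²:  R² = (8100 + 2025) / 45 = 225
R = √225 = 15  ⇒  r_B = 15 − 8 = 7

rB=7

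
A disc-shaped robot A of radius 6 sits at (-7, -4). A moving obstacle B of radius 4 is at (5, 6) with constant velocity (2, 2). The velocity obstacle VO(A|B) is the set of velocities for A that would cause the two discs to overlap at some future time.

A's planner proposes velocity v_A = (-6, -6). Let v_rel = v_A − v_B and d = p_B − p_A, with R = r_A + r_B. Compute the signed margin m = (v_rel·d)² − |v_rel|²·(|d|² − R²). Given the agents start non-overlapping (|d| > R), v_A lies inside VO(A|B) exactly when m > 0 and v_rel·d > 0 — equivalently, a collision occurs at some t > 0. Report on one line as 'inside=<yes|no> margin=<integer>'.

d = (12, 10),  |d|² = 244;  R = 6+4 = 10,  c = 244−10² = 144
v_rel = (-8, -8),  |v_rel|² = 128;  v_rel·d = (-8)·(12) + (-8)·(10) = -176
128·t² + 352·t + 144 = 0  ⇒  m = (-176)² − 128·144 = 12544
m = 12544 > 0,  v_rel·d = -176 < 0  ⇒  outside

inside=no margin=12544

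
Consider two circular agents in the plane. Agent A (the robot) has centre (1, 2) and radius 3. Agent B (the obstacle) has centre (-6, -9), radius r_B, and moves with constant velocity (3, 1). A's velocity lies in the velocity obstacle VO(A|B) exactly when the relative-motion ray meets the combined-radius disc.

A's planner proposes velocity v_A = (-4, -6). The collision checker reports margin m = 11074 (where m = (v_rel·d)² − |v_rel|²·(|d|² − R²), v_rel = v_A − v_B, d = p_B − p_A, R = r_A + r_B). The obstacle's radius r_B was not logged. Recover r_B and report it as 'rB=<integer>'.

m = 11074
d = (-7, -11);  v_rel = (-7, -7),  |v_rel|² = 98
v_rel×d = (-7)·(-11) − (-7)·(-7) = 28
since m = R²·98 − 28²:  R² = (784 + 11074) / 98 = 121
R = √121 = 11  ⇒  r_B = 11 − 3 = 8

rB=8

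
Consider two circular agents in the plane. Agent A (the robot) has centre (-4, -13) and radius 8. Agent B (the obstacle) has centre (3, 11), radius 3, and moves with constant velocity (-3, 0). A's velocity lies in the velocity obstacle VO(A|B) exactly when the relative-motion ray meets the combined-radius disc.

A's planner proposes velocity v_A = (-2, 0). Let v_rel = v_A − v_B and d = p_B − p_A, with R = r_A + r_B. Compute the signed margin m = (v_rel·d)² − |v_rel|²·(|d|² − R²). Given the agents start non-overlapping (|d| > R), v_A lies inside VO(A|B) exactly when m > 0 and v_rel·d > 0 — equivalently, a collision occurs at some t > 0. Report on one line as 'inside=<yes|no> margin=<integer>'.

d = (7, 24),  |d|² = 625;  R = 8+3 = 11,  c = 625−11² = 504
v_rel = (1, 0),  |v_rel|² = 1;  v_rel·d = (1)·(7) + (0)·(24) = 7
1·t² − 14·t + 504 = 0  ⇒  m = 7² − 1·504 = -455
m = -455 < 0,  v_rel·d = 7 > 0  ⇒  outside

inside=no margin=-455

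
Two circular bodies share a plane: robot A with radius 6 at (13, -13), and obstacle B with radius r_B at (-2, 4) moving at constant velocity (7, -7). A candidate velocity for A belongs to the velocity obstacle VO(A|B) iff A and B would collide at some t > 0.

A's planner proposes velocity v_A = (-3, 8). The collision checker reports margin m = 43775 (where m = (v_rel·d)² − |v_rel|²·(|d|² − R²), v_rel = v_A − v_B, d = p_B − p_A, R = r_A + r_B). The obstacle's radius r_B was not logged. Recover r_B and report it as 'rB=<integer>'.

m = 43775
d = (-15, 17);  v_rel = (-10, 15),  |v_rel|² = 325
v_rel×d = (-10)·(17) − (15)·(-15) = 55
since m = R²·325 − 55²:  R² = (3025 + 43775) / 325 = 144
R = √144 = 12  ⇒  r_B = 12 − 6 = 6

rB=6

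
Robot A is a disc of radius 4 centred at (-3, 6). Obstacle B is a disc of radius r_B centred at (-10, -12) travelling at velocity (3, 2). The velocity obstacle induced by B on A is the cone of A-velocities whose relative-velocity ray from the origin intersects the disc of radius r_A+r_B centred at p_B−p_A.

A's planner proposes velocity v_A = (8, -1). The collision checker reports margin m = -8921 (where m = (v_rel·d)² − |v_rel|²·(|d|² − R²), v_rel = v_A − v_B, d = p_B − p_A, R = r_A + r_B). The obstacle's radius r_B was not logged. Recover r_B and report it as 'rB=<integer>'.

m = -8921
d = (-7, -18);  v_rel = (5, -3),  |v_rel|² = 34
v_rel×d = (5)·(-18) − (-3)·(-7) = -111
since m = R²·34 − (-111)²:  R² = (12321 + -8921) / 34 = 100
R = √100 = 10  ⇒  r_B = 10 − 4 = 6

rB=6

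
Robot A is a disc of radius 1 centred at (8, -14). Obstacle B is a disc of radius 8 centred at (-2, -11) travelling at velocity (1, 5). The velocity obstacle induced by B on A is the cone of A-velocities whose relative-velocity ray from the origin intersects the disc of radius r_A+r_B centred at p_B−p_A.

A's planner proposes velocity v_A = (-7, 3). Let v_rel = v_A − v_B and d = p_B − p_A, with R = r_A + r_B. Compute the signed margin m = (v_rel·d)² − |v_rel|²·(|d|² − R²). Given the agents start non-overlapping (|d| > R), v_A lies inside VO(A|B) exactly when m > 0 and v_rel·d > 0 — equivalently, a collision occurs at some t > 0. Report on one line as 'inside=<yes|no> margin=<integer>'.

d = (-10, 3),  |d|² = 109;  R = 1+8 = 9,  c = 109−9² = 28
v_rel = (-8, -2),  |v_rel|² = 68;  v_rel·d = (-8)·(-10) + (-2)·(3) = 74
68·t² − 148·t + 28 = 0  ⇒  m = 74² − 68·28 = 3572
m = 3572 > 0,  v_rel·d = 74 > 0  ⇒  inside

inside=yes margin=3572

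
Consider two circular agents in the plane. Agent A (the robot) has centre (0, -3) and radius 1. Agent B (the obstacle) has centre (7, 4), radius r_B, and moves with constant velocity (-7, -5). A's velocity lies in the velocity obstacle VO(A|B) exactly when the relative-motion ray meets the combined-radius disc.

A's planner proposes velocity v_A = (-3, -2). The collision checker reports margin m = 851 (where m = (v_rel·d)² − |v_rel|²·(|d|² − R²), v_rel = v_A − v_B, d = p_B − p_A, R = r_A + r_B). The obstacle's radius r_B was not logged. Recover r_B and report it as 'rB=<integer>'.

m = 851
d = (7, 7);  v_rel = (4, 3),  |v_rel|² = 25
v_rel×d = (4)·(7) − (3)·(7) = 7
since m = R²·25 − 7²:  R² = (49 + 851) / 25 = 36
R = √36 = 6  ⇒  r_B = 6 − 1 = 5

rB=5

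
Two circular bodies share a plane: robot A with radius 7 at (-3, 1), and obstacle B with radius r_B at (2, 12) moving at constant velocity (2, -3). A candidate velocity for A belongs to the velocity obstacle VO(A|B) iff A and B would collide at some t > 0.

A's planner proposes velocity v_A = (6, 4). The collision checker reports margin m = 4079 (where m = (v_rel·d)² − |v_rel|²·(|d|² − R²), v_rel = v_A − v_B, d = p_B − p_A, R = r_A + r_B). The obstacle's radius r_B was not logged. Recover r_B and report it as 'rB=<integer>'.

m = 4079
d = (5, 11);  v_rel = (4, 7),  |v_rel|² = 65
v_rel×d = (4)·(11) − (7)·(5) = 9
since m = R²·65 − 9²:  R² = (81 + 4079) / 65 = 64
R = √64 = 8  ⇒  r_B = 8 − 7 = 1

rB=1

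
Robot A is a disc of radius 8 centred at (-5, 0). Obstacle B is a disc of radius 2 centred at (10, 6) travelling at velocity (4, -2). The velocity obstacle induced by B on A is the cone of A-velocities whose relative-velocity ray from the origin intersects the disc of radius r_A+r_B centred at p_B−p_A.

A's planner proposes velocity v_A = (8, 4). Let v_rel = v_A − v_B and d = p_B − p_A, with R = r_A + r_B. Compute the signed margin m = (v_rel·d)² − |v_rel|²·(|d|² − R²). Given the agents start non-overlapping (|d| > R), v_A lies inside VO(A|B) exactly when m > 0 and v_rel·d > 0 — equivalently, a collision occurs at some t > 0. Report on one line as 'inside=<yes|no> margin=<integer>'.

d = (15, 6),  |d|² = 261;  R = 8+2 = 10,  c = 261−10² = 161
v_rel = (4, 6),  |v_rel|² = 52;  v_rel·d = (4)·(15) + (6)·(6) = 96
52·t² − 192·t + 161 = 0  ⇒  m = 96² − 52·161 = 844
m = 844 > 0,  v_rel·d = 96 > 0  ⇒  inside

inside=yes margin=844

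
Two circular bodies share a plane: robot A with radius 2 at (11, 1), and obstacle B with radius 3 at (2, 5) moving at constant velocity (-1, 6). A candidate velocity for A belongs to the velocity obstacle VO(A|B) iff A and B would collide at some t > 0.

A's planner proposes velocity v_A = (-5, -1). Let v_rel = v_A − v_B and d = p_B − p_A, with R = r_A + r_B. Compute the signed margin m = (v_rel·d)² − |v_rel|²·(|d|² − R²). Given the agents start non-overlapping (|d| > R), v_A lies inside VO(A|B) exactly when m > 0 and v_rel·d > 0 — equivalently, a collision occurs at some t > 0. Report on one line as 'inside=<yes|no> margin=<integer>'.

d = (-9, 4),  |d|² = 97;  R = 2+3 = 5,  c = 97−5² = 72
v_rel = (-4, -7),  |v_rel|² = 65;  v_rel·d = (-4)·(-9) + (-7)·(4) = 8
65·t² − 16·t + 72 = 0  ⇒  m = 8² − 65·72 = -4616
m = -4616 < 0,  v_rel·d = 8 > 0  ⇒  outside

inside=no margin=-4616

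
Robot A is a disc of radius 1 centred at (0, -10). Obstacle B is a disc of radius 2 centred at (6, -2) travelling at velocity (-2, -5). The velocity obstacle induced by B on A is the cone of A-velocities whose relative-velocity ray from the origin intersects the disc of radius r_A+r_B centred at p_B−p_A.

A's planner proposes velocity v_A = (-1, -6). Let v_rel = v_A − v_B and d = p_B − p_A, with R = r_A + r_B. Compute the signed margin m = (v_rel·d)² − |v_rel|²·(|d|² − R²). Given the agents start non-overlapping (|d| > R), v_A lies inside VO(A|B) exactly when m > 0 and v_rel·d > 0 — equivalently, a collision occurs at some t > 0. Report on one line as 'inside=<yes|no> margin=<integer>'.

d = (6, 8),  |d|² = 100;  R = 1+2 = 3,  c = 100−3² = 91
v_rel = (1, -1),  |v_rel|² = 2;  v_rel·d = (1)·(6) + (-1)·(8) = -2
2·t² + 4·t + 91 = 0  ⇒  m = (-2)² − 2·91 = -178
m = -178 < 0,  v_rel·d = -2 < 0  ⇒  outside

inside=no margin=-178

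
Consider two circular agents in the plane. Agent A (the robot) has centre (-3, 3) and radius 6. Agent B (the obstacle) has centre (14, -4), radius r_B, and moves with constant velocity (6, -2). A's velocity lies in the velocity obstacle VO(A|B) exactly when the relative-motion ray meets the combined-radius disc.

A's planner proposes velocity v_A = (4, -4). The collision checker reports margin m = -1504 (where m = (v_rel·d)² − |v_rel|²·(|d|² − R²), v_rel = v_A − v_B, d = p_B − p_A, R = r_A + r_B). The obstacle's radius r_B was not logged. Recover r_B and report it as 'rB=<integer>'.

m = -1504
d = (17, -7);  v_rel = (-2, -2),  |v_rel|² = 8
v_rel×d = (-2)·(-7) − (-2)·(17) = 48
since m = R²·8 − 48²:  R² = (2304 + -1504) / 8 = 100
R = √100 = 10  ⇒  r_B = 10 − 6 = 4

rB=4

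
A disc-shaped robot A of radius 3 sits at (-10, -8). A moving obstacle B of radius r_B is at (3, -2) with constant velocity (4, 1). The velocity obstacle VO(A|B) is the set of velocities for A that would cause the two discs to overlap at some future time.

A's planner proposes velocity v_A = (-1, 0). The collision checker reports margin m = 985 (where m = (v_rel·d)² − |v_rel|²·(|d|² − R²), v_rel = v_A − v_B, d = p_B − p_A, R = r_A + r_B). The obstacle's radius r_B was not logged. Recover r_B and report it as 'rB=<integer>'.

m = 985
d = (13, 6);  v_rel = (-5, -1),  |v_rel|² = 26
v_rel×d = (-5)·(6) − (-1)·(13) = -17
since m = R²·26 − (-17)²:  R² = (289 + 985) / 26 = 49
R = √49 = 7  ⇒  r_B = 7 − 3 = 4

rB=4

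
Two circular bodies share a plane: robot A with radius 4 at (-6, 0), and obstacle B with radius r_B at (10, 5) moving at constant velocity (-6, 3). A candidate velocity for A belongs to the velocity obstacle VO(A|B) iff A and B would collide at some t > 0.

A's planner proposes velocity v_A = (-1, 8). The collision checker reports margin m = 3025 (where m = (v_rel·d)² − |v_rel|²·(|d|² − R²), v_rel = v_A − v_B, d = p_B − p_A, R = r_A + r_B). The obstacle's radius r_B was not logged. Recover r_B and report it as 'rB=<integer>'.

m = 3025
d = (16, 5);  v_rel = (5, 5),  |v_rel|² = 50
v_rel×d = (5)·(5) − (5)·(16) = -55
since m = R²·50 − (-55)²:  R² = (3025 + 3025) / 50 = 121
R = √121 = 11  ⇒  r_B = 11 − 4 = 7

rB=7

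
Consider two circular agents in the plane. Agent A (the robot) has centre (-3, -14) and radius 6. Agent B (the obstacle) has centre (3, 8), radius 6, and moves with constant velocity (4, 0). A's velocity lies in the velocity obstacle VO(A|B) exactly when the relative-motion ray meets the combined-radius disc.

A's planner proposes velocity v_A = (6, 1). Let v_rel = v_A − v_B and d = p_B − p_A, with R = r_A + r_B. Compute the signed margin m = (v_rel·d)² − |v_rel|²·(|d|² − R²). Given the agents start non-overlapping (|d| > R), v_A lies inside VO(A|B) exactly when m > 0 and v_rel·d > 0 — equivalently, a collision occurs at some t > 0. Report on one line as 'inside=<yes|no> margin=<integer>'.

d = (6, 22),  |d|² = 520;  R = 6+6 = 12,  c = 520−12² = 376
v_rel = (2, 1),  |v_rel|² = 5;  v_rel·d = (2)·(6) + (1)·(22) = 34
5·t² − 68·t + 376 = 0  ⇒  m = 34² − 5·376 = -724
m = -724 < 0,  v_rel·d = 34 > 0  ⇒  outside

inside=no margin=-724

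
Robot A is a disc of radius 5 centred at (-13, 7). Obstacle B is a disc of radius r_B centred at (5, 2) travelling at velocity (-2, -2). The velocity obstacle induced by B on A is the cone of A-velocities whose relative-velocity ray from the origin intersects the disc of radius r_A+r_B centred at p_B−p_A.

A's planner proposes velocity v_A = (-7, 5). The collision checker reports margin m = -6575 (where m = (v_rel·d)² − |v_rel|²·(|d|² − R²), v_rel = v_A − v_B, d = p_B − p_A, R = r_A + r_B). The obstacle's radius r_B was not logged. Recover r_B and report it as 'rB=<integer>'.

m = -6575
d = (18, -5);  v_rel = (-5, 7),  |v_rel|² = 74
v_rel×d = (-5)·(-5) − (7)·(18) = -101
since m = R²·74 − (-101)²:  R² = (10201 + -6575) / 74 = 49
R = √49 = 7  ⇒  r_B = 7 − 5 = 2

rB=2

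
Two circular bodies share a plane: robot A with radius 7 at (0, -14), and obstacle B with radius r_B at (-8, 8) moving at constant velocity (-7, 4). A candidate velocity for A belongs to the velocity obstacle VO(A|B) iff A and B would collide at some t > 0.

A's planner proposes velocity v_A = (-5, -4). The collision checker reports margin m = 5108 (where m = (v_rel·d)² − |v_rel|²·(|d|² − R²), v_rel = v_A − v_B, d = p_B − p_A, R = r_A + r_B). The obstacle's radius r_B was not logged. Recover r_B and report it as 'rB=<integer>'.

m = 5108
d = (-8, 22);  v_rel = (2, -8),  |v_rel|² = 68
v_rel×d = (2)·(22) − (-8)·(-8) = -20
since m = R²·68 − (-20)²:  R² = (400 + 5108) / 68 = 81
R = √81 = 9  ⇒  r_B = 9 − 7 = 2

rB=2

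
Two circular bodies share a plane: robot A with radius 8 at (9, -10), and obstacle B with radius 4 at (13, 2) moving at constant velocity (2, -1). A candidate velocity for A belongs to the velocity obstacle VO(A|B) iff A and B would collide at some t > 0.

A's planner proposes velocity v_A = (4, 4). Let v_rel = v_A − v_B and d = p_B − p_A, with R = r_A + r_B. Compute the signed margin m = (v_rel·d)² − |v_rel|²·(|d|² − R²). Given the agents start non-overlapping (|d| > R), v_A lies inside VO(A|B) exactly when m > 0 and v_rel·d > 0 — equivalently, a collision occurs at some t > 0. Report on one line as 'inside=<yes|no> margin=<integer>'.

d = (4, 12),  |d|² = 160;  R = 8+4 = 12,  c = 160−12² = 16
v_rel = (2, 5),  |v_rel|² = 29;  v_rel·d = (2)·(4) + (5)·(12) = 68
29·t² − 136·t + 16 = 0  ⇒  m = 68² − 29·16 = 4160
m = 4160 > 0,  v_rel·d = 68 > 0  ⇒  inside

inside=yes margin=4160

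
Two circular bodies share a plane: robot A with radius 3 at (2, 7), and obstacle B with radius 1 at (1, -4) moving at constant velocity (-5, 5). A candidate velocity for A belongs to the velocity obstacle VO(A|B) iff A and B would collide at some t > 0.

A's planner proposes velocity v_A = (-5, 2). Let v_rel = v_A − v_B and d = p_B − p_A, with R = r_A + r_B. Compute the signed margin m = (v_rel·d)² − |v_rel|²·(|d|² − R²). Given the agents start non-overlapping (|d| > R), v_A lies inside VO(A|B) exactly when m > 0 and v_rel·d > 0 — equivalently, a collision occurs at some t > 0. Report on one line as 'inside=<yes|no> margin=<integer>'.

d = (-1, -11),  |d|² = 122;  R = 3+1 = 4,  c = 122−4² = 106
v_rel = (0, -3),  |v_rel|² = 9;  v_rel·d = (0)·(-1) + (-3)·(-11) = 33
9·t² − 66·t + 106 = 0  ⇒  m = 33² − 9·106 = 135
m = 135 > 0,  v_rel·d = 33 > 0  ⇒  inside

inside=yes margin=135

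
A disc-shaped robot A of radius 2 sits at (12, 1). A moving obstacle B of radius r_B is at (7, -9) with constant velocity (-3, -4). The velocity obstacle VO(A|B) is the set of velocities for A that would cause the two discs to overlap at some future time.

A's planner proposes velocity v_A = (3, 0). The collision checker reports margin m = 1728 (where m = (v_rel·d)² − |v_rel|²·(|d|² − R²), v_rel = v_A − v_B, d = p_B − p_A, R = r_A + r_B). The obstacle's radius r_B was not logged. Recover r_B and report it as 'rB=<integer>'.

m = 1728
d = (-5, -10);  v_rel = (6, 4),  |v_rel|² = 52
v_rel×d = (6)·(-10) − (4)·(-5) = -40
since m = R²·52 − (-40)²:  R² = (1600 + 1728) / 52 = 64
R = √64 = 8  ⇒  r_B = 8 − 2 = 6

rB=6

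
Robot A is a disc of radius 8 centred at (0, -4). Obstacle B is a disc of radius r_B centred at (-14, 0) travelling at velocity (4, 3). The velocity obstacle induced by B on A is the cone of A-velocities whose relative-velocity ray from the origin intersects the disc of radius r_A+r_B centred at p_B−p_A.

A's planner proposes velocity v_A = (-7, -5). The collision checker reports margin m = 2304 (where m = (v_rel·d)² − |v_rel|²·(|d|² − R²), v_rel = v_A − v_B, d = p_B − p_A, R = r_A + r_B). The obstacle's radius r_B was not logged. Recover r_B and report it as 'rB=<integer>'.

m = 2304
d = (-14, 4);  v_rel = (-11, -8),  |v_rel|² = 185
v_rel×d = (-11)·(4) − (-8)·(-14) = -156
since m = R²·185 − (-156)²:  R² = (24336 + 2304) / 185 = 144
R = √144 = 12  ⇒  r_B = 12 − 8 = 4

rB=4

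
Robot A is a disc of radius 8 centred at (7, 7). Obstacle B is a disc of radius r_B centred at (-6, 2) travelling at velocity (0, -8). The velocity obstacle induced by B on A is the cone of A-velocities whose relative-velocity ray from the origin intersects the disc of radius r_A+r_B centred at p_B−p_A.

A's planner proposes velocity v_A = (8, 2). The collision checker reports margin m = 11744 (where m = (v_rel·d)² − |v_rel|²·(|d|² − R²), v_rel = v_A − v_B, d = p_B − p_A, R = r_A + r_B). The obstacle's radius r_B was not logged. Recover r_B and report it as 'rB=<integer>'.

m = 11744
d = (-13, -5);  v_rel = (8, 10),  |v_rel|² = 164
v_rel×d = (8)·(-5) − (10)·(-13) = 90
since m = R²·164 − 90²:  R² = (8100 + 11744) / 164 = 121
R = √121 = 11  ⇒  r_B = 11 − 8 = 3

rB=3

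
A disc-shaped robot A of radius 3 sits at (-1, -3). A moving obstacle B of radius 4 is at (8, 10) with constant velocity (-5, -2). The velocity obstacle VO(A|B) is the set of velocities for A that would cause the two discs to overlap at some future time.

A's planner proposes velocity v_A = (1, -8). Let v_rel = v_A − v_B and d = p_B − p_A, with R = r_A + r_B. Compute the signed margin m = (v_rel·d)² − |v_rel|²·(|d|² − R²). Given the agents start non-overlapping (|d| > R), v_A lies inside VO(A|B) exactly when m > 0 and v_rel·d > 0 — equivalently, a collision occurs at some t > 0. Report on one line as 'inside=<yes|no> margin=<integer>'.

d = (9, 13),  |d|² = 250;  R = 3+4 = 7,  c = 250−7² = 201
v_rel = (6, -6),  |v_rel|² = 72;  v_rel·d = (6)·(9) + (-6)·(13) = -24
72·t² + 48·t + 201 = 0  ⇒  m = (-24)² − 72·201 = -13896
m = -13896 < 0,  v_rel·d = -24 < 0  ⇒  outside

inside=no margin=-13896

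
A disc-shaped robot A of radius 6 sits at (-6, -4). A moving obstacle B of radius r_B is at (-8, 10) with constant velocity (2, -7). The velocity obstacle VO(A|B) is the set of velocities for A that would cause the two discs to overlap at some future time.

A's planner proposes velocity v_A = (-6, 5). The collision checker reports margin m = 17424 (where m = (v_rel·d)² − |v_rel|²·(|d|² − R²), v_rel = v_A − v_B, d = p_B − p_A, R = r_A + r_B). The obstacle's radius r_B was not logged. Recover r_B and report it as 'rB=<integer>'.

m = 17424
d = (-2, 14);  v_rel = (-8, 12),  |v_rel|² = 208
v_rel×d = (-8)·(14) − (12)·(-2) = -88
since m = R²·208 − (-88)²:  R² = (7744 + 17424) / 208 = 121
R = √121 = 11  ⇒  r_B = 11 − 6 = 5

rB=5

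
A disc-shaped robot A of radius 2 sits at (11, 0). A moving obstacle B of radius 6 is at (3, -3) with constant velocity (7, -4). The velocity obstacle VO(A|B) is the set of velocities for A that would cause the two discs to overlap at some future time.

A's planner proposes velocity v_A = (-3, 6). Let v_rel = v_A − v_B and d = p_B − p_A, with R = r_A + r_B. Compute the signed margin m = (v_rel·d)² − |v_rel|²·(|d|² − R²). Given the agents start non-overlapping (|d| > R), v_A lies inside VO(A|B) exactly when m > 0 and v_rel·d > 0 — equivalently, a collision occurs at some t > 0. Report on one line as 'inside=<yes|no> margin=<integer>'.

d = (-8, -3),  |d|² = 73;  R = 2+6 = 8,  c = 73−8² = 9
v_rel = (-10, 10),  |v_rel|² = 200;  v_rel·d = (-10)·(-8) + (10)·(-3) = 50
200·t² − 100·t + 9 = 0  ⇒  m = 50² − 200·9 = 700
m = 700 > 0,  v_rel·d = 50 > 0  ⇒  inside

inside=yes margin=700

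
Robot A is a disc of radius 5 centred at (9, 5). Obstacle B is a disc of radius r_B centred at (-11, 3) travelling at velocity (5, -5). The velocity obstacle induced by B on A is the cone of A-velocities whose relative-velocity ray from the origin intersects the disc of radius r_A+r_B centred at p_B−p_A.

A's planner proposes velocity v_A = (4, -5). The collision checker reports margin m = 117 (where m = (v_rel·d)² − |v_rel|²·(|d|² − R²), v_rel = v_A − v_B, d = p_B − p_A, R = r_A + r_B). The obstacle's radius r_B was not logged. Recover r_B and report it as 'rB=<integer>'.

m = 117
d = (-20, -2);  v_rel = (-1, 0),  |v_rel|² = 1
v_rel×d = (-1)·(-2) − (0)·(-20) = 2
since m = R²·1 − 2²:  R² = (4 + 117) / 1 = 121
R = √121 = 11  ⇒  r_B = 11 − 5 = 6

rB=6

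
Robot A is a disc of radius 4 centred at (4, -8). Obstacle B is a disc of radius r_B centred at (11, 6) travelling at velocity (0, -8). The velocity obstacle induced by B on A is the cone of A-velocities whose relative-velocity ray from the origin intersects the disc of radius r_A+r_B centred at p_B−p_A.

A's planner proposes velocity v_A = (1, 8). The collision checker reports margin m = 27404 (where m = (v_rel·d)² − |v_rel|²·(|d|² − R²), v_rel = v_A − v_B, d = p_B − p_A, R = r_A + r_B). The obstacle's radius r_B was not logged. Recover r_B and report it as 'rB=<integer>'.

m = 27404
d = (7, 14);  v_rel = (1, 16),  |v_rel|² = 257
v_rel×d = (1)·(14) − (16)·(7) = -98
since m = R²·257 − (-98)²:  R² = (9604 + 27404) / 257 = 144
R = √144 = 12  ⇒  r_B = 12 − 4 = 8

rB=8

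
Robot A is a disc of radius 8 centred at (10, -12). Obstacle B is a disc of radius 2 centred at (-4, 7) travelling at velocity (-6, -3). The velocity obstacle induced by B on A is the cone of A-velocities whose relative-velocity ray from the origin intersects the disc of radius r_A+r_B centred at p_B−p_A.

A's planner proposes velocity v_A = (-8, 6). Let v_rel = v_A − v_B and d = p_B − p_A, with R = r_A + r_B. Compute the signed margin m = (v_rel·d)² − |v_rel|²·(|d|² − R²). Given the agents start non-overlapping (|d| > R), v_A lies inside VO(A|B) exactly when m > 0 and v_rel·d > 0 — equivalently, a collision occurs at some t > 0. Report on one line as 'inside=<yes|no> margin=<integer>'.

d = (-14, 19),  |d|² = 557;  R = 8+2 = 10,  c = 557−10² = 457
v_rel = (-2, 9),  |v_rel|² = 85;  v_rel·d = (-2)·(-14) + (9)·(19) = 199
85·t² − 398·t + 457 = 0  ⇒  m = 199² − 85·457 = 756
m = 756 > 0,  v_rel·d = 199 > 0  ⇒  inside

inside=yes margin=756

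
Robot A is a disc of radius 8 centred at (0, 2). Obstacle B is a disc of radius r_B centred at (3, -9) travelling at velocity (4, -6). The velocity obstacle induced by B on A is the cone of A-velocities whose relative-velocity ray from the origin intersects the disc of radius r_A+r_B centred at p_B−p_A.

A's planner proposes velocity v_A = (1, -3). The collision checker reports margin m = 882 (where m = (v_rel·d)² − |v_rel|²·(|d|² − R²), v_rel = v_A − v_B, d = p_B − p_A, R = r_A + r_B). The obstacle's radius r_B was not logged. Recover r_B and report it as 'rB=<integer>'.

m = 882
d = (3, -11);  v_rel = (-3, 3),  |v_rel|² = 18
v_rel×d = (-3)·(-11) − (3)·(3) = 24
since m = R²·18 − 24²:  R² = (576 + 882) / 18 = 81
R = √81 = 9  ⇒  r_B = 9 − 8 = 1

rB=1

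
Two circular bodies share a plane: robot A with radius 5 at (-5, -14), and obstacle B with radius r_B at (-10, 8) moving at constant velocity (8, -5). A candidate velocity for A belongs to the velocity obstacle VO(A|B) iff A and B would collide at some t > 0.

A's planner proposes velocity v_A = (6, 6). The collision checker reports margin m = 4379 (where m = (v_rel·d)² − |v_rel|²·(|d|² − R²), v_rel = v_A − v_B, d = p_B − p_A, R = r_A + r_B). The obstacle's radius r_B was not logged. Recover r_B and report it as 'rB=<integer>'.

m = 4379
d = (-5, 22);  v_rel = (-2, 11),  |v_rel|² = 125
v_rel×d = (-2)·(22) − (11)·(-5) = 11
since m = R²·125 − 11²:  R² = (121 + 4379) / 125 = 36
R = √36 = 6  ⇒  r_B = 6 − 5 = 1

rB=1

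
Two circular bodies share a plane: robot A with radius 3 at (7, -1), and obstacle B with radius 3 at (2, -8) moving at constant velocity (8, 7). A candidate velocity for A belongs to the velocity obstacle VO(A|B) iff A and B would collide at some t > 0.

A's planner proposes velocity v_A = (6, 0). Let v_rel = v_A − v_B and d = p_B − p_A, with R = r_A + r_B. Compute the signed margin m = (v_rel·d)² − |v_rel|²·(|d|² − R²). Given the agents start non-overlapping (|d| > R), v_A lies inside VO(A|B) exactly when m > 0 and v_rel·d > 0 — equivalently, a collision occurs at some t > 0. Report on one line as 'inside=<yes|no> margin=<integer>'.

d = (-5, -7),  |d|² = 74;  R = 3+3 = 6,  c = 74−6² = 38
v_rel = (-2, -7),  |v_rel|² = 53;  v_rel·d = (-2)·(-5) + (-7)·(-7) = 59
53·t² − 118·t + 38 = 0  ⇒  m = 59² − 53·38 = 1467
m = 1467 > 0,  v_rel·d = 59 > 0  ⇒  inside

inside=yes margin=1467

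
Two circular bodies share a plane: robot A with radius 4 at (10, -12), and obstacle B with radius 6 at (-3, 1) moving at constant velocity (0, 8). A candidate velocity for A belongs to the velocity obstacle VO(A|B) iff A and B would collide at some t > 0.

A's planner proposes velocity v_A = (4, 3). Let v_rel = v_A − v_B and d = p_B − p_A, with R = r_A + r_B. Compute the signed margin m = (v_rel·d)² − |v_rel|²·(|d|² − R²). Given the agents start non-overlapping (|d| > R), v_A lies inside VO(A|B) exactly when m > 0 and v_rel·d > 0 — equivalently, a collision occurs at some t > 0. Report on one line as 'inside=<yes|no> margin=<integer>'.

d = (-13, 13),  |d|² = 338;  R = 4+6 = 10,  c = 338−10² = 238
v_rel = (4, -5),  |v_rel|² = 41;  v_rel·d = (4)·(-13) + (-5)·(13) = -117
41·t² + 234·t + 238 = 0  ⇒  m = (-117)² − 41·238 = 3931
m = 3931 > 0,  v_rel·d = -117 < 0  ⇒  outside

inside=no margin=3931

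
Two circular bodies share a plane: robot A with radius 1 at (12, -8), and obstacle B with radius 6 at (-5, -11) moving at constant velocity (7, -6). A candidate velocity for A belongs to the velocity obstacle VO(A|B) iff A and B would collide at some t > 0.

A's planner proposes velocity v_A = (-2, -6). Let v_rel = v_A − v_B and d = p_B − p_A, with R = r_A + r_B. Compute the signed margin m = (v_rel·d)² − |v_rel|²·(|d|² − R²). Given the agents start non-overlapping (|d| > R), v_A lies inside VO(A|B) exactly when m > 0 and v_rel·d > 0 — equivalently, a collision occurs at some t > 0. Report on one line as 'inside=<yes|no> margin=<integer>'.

d = (-17, -3),  |d|² = 298;  R = 1+6 = 7,  c = 298−7² = 249
v_rel = (-9, 0),  |v_rel|² = 81;  v_rel·d = (-9)·(-17) + (0)·(-3) = 153
81·t² − 306·t + 249 = 0  ⇒  m = 153² − 81·249 = 3240
m = 3240 > 0,  v_rel·d = 153 > 0  ⇒  inside

inside=yes margin=3240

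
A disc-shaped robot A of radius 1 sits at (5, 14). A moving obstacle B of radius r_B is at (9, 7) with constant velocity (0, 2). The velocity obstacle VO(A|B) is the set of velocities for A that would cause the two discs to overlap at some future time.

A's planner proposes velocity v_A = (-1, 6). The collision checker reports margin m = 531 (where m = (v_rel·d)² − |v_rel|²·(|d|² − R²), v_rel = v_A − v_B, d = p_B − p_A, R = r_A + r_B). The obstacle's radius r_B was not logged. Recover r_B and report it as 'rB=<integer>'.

m = 531
d = (4, -7);  v_rel = (-1, 4),  |v_rel|² = 17
v_rel×d = (-1)·(-7) − (4)·(4) = -9
since m = R²·17 − (-9)²:  R² = (81 + 531) / 17 = 36
R = √36 = 6  ⇒  r_B = 6 − 1 = 5

rB=5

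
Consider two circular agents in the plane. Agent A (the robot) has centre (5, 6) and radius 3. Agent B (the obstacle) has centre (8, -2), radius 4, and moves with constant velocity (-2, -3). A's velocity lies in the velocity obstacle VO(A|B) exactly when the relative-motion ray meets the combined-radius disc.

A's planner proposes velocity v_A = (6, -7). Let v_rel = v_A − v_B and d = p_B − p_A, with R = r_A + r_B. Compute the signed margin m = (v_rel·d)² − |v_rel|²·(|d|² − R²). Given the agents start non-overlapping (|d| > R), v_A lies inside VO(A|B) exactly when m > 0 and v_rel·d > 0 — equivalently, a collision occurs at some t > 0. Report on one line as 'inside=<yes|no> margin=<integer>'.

d = (3, -8),  |d|² = 73;  R = 3+4 = 7,  c = 73−7² = 24
v_rel = (8, -4),  |v_rel|² = 80;  v_rel·d = (8)·(3) + (-4)·(-8) = 56
80·t² − 112·t + 24 = 0  ⇒  m = 56² − 80·24 = 1216
m = 1216 > 0,  v_rel·d = 56 > 0  ⇒  inside

inside=yes margin=1216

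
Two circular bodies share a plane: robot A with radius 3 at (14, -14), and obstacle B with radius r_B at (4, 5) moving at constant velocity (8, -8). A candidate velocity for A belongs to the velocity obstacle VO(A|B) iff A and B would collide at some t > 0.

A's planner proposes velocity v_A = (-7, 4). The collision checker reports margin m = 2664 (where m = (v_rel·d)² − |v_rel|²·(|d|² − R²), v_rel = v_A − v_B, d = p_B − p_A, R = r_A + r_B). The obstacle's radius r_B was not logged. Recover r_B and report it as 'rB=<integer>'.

m = 2664
d = (-10, 19);  v_rel = (-15, 12),  |v_rel|² = 369
v_rel×d = (-15)·(19) − (12)·(-10) = -165
since m = R²·369 − (-165)²:  R² = (27225 + 2664) / 369 = 81
R = √81 = 9  ⇒  r_B = 9 − 3 = 6

rB=6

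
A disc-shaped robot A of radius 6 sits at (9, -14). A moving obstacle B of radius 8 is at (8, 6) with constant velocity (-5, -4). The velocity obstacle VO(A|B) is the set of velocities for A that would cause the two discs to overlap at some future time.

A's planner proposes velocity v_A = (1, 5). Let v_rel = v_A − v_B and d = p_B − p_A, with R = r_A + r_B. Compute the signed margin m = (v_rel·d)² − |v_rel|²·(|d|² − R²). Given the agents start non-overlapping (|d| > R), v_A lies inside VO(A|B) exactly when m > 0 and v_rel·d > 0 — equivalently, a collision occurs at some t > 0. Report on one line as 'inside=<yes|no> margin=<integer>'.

d = (-1, 20),  |d|² = 401;  R = 6+8 = 14,  c = 401−14² = 205
v_rel = (6, 9),  |v_rel|² = 117;  v_rel·d = (6)·(-1) + (9)·(20) = 174
117·t² − 348·t + 205 = 0  ⇒  m = 174² − 117·205 = 6291
m = 6291 > 0,  v_rel·d = 174 > 0  ⇒  inside

inside=yes margin=6291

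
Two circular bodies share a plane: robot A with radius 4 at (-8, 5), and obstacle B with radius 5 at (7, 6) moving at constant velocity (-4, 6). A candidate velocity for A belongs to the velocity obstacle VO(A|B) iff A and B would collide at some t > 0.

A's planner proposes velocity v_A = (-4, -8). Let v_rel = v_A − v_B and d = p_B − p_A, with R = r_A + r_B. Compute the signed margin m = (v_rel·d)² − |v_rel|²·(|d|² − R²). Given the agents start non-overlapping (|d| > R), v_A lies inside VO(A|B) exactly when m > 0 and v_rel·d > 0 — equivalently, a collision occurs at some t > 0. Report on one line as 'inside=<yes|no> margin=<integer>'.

d = (15, 1),  |d|² = 226;  R = 4+5 = 9,  c = 226−9² = 145
v_rel = (0, -14),  |v_rel|² = 196;  v_rel·d = (0)·(15) + (-14)·(1) = -14
196·t² + 28·t + 145 = 0  ⇒  m = (-14)² − 196·145 = -28224
m = -28224 < 0,  v_rel·d = -14 < 0  ⇒  outside

inside=no margin=-28224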